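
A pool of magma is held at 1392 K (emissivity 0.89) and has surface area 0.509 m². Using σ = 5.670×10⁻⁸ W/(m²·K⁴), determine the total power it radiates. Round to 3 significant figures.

Area A = 0.509 m².
P = εσAT⁴ = 0.89 × 5.670×10⁻⁸ × 0.509 × (1392)⁴ = 9.64×10⁴ W.

P ≈ 9.64×10⁴ W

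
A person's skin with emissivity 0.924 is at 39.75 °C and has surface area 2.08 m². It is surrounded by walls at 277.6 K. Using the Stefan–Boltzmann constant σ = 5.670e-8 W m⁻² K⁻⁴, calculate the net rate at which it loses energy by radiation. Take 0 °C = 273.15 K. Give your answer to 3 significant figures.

Net loss ≈ 397 W

T = 39.75 °C + 273.15 = 312.90 K.
Area A = 2.08 m².
Net radiated power P_net = εσA(T⁴ − T₀⁴) = 0.924×5.670×10⁻⁸×2.08×(312.90⁴ − 277.6⁴).
T⁴ − T₀⁴ = 9.58567×10⁹ − 5.93851×10⁹ = 3.64716×10⁹ K⁴, so P_net = 397 W.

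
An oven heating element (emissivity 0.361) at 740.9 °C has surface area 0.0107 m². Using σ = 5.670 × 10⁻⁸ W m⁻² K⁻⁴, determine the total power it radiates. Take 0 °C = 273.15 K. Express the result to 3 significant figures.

T = 740.9 °C + 273.15 = 1014.05 K.
Area A = 0.0107 m².
P = εσAT⁴ = 0.361 × 5.670×10⁻⁸ × 0.0107 × (1014.05)⁴ = 232 W.

P ≈ 232 W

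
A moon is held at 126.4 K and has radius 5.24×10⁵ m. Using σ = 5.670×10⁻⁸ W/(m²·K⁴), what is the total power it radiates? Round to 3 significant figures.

P ≈ 4.99×10¹³ W

Surface area A = 4πR² = 4π(5.24×10⁵ m)² = 3.45042×10¹² m².
P = σAT⁴ = 5.670×10⁻⁸ × 3.45042×10¹² × (126.4)⁴ = 4.99×10¹³ W.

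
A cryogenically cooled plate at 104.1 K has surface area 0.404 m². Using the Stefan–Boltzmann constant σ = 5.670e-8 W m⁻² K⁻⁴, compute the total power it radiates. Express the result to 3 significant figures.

Area A = 0.404 m².
P = σAT⁴ = 5.670×10⁻⁸ × 0.404 × (104.1)⁴ = 2.69 W.

P ≈ 2.69 W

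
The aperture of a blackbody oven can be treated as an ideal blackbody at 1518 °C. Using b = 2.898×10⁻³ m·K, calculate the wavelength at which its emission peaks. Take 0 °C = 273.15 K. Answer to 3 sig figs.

λ_max ≈ 1.62 μm

T = 1518 °C + 273.15 = 1791.15 K.
Wien's displacement law: λ_max = b/T = (2.898×10⁻³ m·K)/(1791.15 K) = 1.618×10⁻⁶ m.
That is 1.62 μm, in the infrared range.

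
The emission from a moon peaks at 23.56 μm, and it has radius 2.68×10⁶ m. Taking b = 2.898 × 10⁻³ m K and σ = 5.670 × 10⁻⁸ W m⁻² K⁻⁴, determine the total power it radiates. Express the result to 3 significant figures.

P ≈ 1.17×10¹⁵ W

Wien's law: T = b/λ_max = 2.898×10⁻³/2.356×10⁻⁵ = 123.005 K.
Surface area A = 4πR² = 4π(2.68×10⁶ m)² = 9.02567×10¹³ m².
Then P = σAT⁴ = 5.670×10⁻⁸×9.02567×10¹³×(123.005)⁴ = 1.17×10¹⁵ W.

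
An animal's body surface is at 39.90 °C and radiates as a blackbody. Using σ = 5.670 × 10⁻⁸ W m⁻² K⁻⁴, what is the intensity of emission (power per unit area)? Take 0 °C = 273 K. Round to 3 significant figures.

T = 39.90 °C + 273 = 312.90 K.
Stefan–Boltzmann: I = σT⁴ = 5.670×10⁻⁸ × (312.90)⁴ = 544 W/m².

I ≈ 544 W/m²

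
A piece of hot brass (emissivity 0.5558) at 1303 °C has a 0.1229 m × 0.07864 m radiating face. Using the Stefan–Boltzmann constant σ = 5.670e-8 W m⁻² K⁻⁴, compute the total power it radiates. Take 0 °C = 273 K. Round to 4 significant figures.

P ≈ 1879 W

T = 1303 °C + 273 = 1576 K.
Area A = 0.1229 × 0.07864 = 9.66486×10⁻³ m².
P = εσAT⁴ = 0.5558 × 5.670×10⁻⁸ × 9.66486×10⁻³ × (1576)⁴ = 1879 W.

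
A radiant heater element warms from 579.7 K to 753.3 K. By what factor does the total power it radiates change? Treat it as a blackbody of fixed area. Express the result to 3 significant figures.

P₂/P₁ ≈ 2.85

P ∝ T⁴, so P₂/P₁ = (T₂/T₁)⁴ = (753.3/579.7)⁴ = (1.29947)⁴ = 2.85.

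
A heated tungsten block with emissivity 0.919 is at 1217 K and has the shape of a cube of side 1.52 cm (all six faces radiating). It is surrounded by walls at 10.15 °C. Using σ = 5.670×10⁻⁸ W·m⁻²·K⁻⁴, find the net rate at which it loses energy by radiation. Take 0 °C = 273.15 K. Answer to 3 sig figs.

Net loss ≈ 158 W

Surroundings: T = 10.15 °C + 273.15 = 283.30 K.
Area A = 6s² = 6×(0.0152 m)² = 1.38624×10⁻³ m².
Net radiated power P_net = εσA(T⁴ − T₀⁴) = 0.919×5.670×10⁻⁸×1.38624×10⁻³×(1217⁴ − 283.30⁴).
T⁴ − T₀⁴ = 2.19362×10¹² − 6.44149×10⁹ = 2.18718×10¹² K⁴, so P_net = 158 W.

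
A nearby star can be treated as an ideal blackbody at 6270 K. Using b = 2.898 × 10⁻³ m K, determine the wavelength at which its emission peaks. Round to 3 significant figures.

Wien's displacement law: λ_max = b/T = (2.898×10⁻³ m·K)/(6270 K) = 4.622×10⁻⁷ m.
That is 462 nm, in the visible range.

λ_max ≈ 462 nm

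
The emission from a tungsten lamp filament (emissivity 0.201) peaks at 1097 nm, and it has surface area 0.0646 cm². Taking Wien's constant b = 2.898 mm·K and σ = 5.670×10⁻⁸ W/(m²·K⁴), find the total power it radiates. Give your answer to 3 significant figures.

P ≈ 3.59 W

Wien's law: T = b/λ_max = 2.898×10⁻³/1.097×10⁻⁶ = 2641.75 K.
Area A = 0.0646 cm² = 6.46×10⁻⁶ m².
Then P = εσAT⁴ = 0.201×5.670×10⁻⁸×6.46×10⁻⁶×(2641.75)⁴ = 3.59 W.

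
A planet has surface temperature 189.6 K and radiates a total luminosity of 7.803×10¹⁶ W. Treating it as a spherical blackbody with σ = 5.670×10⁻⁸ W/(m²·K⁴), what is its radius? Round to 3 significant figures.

L = 4πR²σT⁴ ⇒ R = √(L/(4πσT⁴)).
σT⁴ = 73.2717 W/m², so R = √(7.803×10¹⁶/(4π×73.2717)) = 9.21×10⁶ m.

R ≈ 9.21×10⁶ m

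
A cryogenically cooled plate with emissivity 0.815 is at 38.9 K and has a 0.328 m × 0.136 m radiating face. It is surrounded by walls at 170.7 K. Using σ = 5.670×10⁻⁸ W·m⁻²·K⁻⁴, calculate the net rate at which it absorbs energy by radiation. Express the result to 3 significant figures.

Net gain ≈ 1.75 W

Area A = 0.328 × 0.136 = 0.044608 m².
Net radiated power P_net = εσA(T⁴ − T₀⁴) = 0.815×5.670×10⁻⁸×0.044608×(38.9⁴ − 170.7⁴).
T⁴ − T₀⁴ = 2.28980×10⁶ − 8.49052×10⁸ = -8.46762×10⁸ K⁴, so P_net = -1.75 W — negative, meaning a net gain of 1.75 W.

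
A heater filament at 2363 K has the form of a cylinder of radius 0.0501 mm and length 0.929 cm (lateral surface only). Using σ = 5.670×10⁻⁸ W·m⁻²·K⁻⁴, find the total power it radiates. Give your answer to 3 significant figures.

Lateral area A = 2πrL = 2π×5.01×10⁻⁵×9.29×10⁻³ = 2.92438×10⁻⁶ m².
P = σAT⁴ = 5.670×10⁻⁸ × 2.92438×10⁻⁶ × (2363)⁴ = 5.17 W.

P ≈ 5.17 W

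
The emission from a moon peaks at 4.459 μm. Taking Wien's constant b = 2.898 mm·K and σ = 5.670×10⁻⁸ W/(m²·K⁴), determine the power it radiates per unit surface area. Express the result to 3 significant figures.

I ≈ 1.01×10⁴ W/m²

Wien's law: T = b/λ_max = 2.898×10⁻³/4.459×10⁻⁶ = 649.922 K.
Then I = σT⁴ = 5.670×10⁻⁸×(649.922)⁴ = 1.01×10⁴ W/m².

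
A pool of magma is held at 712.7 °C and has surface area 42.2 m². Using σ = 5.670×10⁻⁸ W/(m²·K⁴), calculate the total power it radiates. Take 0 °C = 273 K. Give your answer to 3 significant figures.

T = 712.7 °C + 273 = 985.7 K.
Area A = 42.2 m².
P = σAT⁴ = 5.670×10⁻⁸ × 42.2 × (985.7)⁴ = 2.26×10⁶ W.

P ≈ 2.26×10⁶ W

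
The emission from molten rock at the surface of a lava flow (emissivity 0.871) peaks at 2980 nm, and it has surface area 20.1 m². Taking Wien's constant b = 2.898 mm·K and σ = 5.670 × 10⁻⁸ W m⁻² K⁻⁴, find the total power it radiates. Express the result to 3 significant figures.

P ≈ 8.88×10⁵ W

Wien's law: T = b/λ_max = 2.898×10⁻³/2.980×10⁻⁶ = 972.483 K.
Area A = 20.1 m².
Then P = εσAT⁴ = 0.871×5.670×10⁻⁸×20.1×(972.483)⁴ = 8.88×10⁵ W.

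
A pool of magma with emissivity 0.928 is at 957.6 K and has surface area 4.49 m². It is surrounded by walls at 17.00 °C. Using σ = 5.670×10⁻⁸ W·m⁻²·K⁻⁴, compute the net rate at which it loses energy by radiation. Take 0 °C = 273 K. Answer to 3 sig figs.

Surroundings: T = 17.00 °C + 273 = 290.00 K.
Area A = 4.49 m².
Net radiated power P_net = εσA(T⁴ − T₀⁴) = 0.928×5.670×10⁻⁸×4.49×(957.6⁴ − 290.00⁴).
T⁴ − T₀⁴ = 8.40885×10¹¹ − 7.07281×10⁹ = 8.33812×10¹¹ K⁴, so P_net = 1.97×10⁵ W.

Net loss ≈ 1.97×10⁵ W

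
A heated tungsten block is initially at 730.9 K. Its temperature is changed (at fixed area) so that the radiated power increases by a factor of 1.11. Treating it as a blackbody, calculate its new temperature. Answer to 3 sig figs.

P ∝ T⁴, so T₂/T₁ = (P₂/P₁)^(1/4) = (1.11)^(1/4) = 1.02643.
T₂ = 730.9 × 1.02643 = 750 K.

T₂ ≈ 750 K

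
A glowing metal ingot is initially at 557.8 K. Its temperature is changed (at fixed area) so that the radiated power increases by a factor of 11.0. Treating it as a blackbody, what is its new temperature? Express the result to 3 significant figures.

P ∝ T⁴, so T₂/T₁ = (P₂/P₁)^(1/4) = (11.0)^(1/4) = 1.82116.
T₂ = 557.8 × 1.82116 = 1.02×10³ K.

T₂ ≈ 1.02×10³ K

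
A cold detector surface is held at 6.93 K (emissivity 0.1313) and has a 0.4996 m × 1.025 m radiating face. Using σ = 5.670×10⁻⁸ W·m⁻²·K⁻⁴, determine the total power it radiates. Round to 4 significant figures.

Area A = 0.4996 × 1.025 = 0.51209 m².
P = εσAT⁴ = 0.1313 × 5.670×10⁻⁸ × 0.51209 × (6.93)⁴ = 8.793×10⁻⁶ W.

P ≈ 8.793×10⁻⁶ W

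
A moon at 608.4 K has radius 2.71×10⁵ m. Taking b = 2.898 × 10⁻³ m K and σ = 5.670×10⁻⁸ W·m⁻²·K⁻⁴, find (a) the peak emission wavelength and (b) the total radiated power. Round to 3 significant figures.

(a) λ_max = b/T = 2.898×10⁻³/608.4 = 4.763×10⁻⁶ m = 4.76 μm.
Surface area A = 4πR² = 4π(2.71×10⁵ m)² = 9.22887×10¹¹ m².
(b) P = σAT⁴ = 5.670×10⁻⁸×9.22887×10¹¹×(608.4)⁴ = 7.17×10¹⁵ W.

λ_max ≈ 4.76 μm; P ≈ 7.17×10¹⁵ W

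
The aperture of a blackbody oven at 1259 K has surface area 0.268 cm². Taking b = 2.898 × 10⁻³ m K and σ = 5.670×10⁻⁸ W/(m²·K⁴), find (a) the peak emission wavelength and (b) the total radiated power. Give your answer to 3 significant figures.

λ_max ≈ 2.30 μm; P ≈ 3.82 W

(a) λ_max = b/T = 2.898×10⁻³/1259 = 2.302×10⁻⁶ m = 2.30 μm.
Area A = 0.268 cm² = 2.68×10⁻⁵ m².
(b) P = σAT⁴ = 5.670×10⁻⁸×2.68×10⁻⁵×(1259)⁴ = 3.82 W.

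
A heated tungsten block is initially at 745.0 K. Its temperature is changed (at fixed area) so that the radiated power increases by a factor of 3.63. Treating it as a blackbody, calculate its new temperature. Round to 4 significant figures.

P ∝ T⁴, so T₂/T₁ = (P₂/P₁)^(1/4) = (3.63)^(1/4) = 1.38031.
T₂ = 745.0 × 1.38031 = 1028 K.

T₂ ≈ 1028 K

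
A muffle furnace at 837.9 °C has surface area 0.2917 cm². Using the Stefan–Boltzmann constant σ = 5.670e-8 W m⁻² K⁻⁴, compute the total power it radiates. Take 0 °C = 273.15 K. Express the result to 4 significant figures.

T = 837.9 °C + 273.15 = 1111.05 K.
Area A = 0.2917 cm² = 2.917×10⁻⁵ m².
P = σAT⁴ = 5.670×10⁻⁸ × 2.917×10⁻⁵ × (1111.05)⁴ = 2.520 W.

P ≈ 2.520 W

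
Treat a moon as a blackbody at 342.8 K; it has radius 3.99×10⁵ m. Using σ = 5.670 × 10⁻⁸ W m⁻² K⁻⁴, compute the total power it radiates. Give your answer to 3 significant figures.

Surface area A = 4πR² = 4π(3.99×10⁵ m)² = 2.00058×10¹² m².
P = σAT⁴ = 5.670×10⁻⁸ × 2.00058×10¹² × (342.8)⁴ = 1.57×10¹⁵ W.

P ≈ 1.57×10¹⁵ W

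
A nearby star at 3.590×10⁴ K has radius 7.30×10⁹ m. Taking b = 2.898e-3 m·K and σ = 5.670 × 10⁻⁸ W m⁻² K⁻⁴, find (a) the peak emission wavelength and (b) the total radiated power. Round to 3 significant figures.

(a) λ_max = b/T = 2.898×10⁻³/3.590×10⁴ = 8.072×10⁻⁸ m = 80.7 nm.
Surface area A = 4πR² = 4π(7.30×10⁹ m)² = 6.69662×10²⁰ m².
(b) P = σAT⁴ = 5.670×10⁻⁸×6.69662×10²⁰×(3.590×10⁴)⁴ = 6.31×10³¹ W.

λ_max ≈ 80.7 nm; P ≈ 6.31×10³¹ W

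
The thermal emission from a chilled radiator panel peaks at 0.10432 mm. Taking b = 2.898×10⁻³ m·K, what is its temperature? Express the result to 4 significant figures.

T ≈ 27.78 K

Wien's law gives T = b/λ_max = (2.898×10⁻³ m·K)/(1.0432×10⁻⁴ m) = 27.78 K.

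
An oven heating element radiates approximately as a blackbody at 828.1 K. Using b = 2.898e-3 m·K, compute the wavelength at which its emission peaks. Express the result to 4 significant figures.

λ_max ≈ 3.500 μm

Wien's displacement law: λ_max = b/T = (2.898×10⁻³ m·K)/(828.1 K) = 3.4996×10⁻⁶ m.
That is 3.500 μm, in the infrared range.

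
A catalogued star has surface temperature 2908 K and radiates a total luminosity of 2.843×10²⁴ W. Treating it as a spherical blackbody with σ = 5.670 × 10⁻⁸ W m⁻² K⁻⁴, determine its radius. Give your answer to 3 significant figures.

R ≈ 2.36×10⁸ m

L = 4πR²σT⁴ ⇒ R = √(L/(4πσT⁴)).
σT⁴ = 4.05472×10⁶ W/m², so R = √(2.843×10²⁴/(4π×4.05472×10⁶)) = 2.36×10⁸ m.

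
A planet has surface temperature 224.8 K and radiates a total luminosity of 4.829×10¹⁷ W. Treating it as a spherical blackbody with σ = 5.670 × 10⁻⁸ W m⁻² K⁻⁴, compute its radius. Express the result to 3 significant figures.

L = 4πR²σT⁴ ⇒ R = √(L/(4πσT⁴)).
σT⁴ = 144.800 W/m², so R = √(4.829×10¹⁷/(4π×144.800)) = 1.63×10⁷ m.

R ≈ 1.63×10⁷ m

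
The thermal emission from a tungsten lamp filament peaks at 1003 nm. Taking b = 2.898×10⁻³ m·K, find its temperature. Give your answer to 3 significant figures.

T ≈ 2.89×10³ K

Wien's law gives T = b/λ_max = (2.898×10⁻³ m·K)/(1.003×10⁻⁶ m) = 2.89×10³ K.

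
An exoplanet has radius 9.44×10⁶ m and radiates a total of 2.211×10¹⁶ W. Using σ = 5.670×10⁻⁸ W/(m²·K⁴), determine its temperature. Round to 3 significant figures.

T ≈ 137 K

Surface area A = 4πR² = 4π(9.44×10⁶ m)² = 1.11983×10¹⁵ m².
P = σAT⁴ ⇒ T = (P/(σA))^(1/4) = (2.211×10¹⁶/(5.670×10⁻⁸×1.11983×10¹⁵))^(1/4) = 137 K.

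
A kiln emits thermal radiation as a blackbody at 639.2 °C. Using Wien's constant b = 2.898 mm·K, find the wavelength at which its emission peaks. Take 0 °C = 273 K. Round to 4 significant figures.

T = 639.2 °C + 273 = 912.2 K.
Wien's displacement law: λ_max = b/T = (2.898×10⁻³ m·K)/(912.2 K) = 3.1769×10⁻⁶ m.
That is 3.177 μm, in the infrared range.

λ_max ≈ 3.177 μm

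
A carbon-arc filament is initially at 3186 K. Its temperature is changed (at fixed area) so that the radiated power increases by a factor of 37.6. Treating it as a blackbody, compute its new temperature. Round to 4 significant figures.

T₂ ≈ 7889 K

P ∝ T⁴, so T₂/T₁ = (P₂/P₁)^(1/4) = (37.6)^(1/4) = 2.47626.
T₂ = 3186 × 2.47626 = 7889 K.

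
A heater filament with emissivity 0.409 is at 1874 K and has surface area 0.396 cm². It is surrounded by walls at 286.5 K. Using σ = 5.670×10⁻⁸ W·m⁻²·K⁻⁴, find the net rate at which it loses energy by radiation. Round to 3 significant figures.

Area A = 0.396 cm² = 3.96×10⁻⁵ m².
Net radiated power P_net = εσA(T⁴ − T₀⁴) = 0.409×5.670×10⁻⁸×3.96×10⁻⁵×(1874⁴ − 286.5⁴).
T⁴ − T₀⁴ = 1.23333×10¹³ − 6.73750×10⁹ = 1.23266×10¹³ K⁴, so P_net = 11.3 W.

Net loss ≈ 11.3 W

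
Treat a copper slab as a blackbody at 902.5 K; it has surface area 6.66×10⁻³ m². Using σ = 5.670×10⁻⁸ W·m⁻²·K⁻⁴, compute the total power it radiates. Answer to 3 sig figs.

P ≈ 251 W

Area A = 6.66×10⁻³ m².
P = σAT⁴ = 5.670×10⁻⁸ × 6.66×10⁻³ × (902.5)⁴ = 251 W.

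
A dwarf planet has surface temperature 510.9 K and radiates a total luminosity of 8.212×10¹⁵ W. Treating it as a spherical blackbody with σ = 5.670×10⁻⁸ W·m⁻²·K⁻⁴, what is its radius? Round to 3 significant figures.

L = 4πR²σT⁴ ⇒ R = √(L/(4πσT⁴)).
σT⁴ = 3863.02 W/m², so R = √(8.212×10¹⁵/(4π×3863.02)) = 4.11×10⁵ m.

R ≈ 4.11×10⁵ m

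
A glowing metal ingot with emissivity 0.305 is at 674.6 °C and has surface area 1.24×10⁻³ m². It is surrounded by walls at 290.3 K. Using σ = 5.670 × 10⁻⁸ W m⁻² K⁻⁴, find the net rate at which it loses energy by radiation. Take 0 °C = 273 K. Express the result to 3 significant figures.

Net loss ≈ 17.1 W

T = 674.6 °C + 273 = 947.6 K.
Area A = 1.24×10⁻³ m².
Net radiated power P_net = εσA(T⁴ − T₀⁴) = 0.305×5.670×10⁻⁸×1.24×10⁻³×(947.6⁴ − 290.3⁴).
T⁴ − T₀⁴ = 8.06307×10¹¹ − 7.10212×10⁹ = 7.99205×10¹¹ K⁴, so P_net = 17.1 W.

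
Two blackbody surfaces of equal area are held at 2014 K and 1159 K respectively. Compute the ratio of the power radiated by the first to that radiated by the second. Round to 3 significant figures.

P₁/P₂ ≈ 9.12

With equal areas, P₁/P₂ = (T₁/T₂)⁴ = (2014/1159)⁴ = 9.12.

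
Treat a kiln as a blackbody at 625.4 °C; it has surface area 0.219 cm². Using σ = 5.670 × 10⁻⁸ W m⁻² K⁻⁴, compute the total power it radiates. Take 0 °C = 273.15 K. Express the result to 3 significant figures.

P ≈ 0.809 W

T = 625.4 °C + 273.15 = 898.55 K.
Area A = 0.219 cm² = 2.19×10⁻⁵ m².
P = σAT⁴ = 5.670×10⁻⁸ × 2.19×10⁻⁵ × (898.55)⁴ = 0.809 W.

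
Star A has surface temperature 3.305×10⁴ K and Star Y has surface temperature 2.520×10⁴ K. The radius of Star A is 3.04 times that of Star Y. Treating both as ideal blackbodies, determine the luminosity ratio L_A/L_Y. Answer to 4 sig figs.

L ∝ R²T⁴, so L_A/L_Y = (R_A/R_Y)²(T_A/T_Y)⁴ = (3.04)² × (3.305×10⁴/2.520×10⁴)⁴ = 9.2416 × 2.95858 = 27.34.

L_A/L_Y ≈ 27.34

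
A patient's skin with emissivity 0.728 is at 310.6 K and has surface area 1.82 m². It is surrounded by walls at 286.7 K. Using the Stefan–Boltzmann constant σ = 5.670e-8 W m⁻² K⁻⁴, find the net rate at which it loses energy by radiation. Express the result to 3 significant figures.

Net loss ≈ 192 W

Area A = 1.82 m².
Net radiated power P_net = εσA(T⁴ − T₀⁴) = 0.728×5.670×10⁻⁸×1.82×(310.6⁴ − 286.7⁴).
T⁴ − T₀⁴ = 9.30692×10⁹ − 6.75633×10⁹ = 2.55059×10⁹ K⁴, so P_net = 192 W.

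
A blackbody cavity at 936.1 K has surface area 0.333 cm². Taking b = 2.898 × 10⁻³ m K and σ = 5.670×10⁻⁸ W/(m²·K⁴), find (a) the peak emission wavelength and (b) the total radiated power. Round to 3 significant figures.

λ_max ≈ 3.10 μm; P ≈ 1.45 W

(a) λ_max = b/T = 2.898×10⁻³/936.1 = 3.096×10⁻⁶ m = 3.10 μm.
Area A = 0.333 cm² = 3.33×10⁻⁵ m².
(b) P = σAT⁴ = 5.670×10⁻⁸×3.33×10⁻⁵×(936.1)⁴ = 1.45 W.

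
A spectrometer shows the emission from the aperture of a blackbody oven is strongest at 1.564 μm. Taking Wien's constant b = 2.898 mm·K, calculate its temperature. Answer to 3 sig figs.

Wien's law gives T = b/λ_max = (2.898×10⁻³ m·K)/(1.564×10⁻⁶ m) = 1.85×10³ K.

T ≈ 1.85×10³ K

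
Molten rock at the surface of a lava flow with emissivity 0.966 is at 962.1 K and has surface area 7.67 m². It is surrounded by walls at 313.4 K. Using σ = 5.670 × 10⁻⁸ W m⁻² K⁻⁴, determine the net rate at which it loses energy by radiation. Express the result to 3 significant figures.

Net loss ≈ 3.56×10⁵ W

Area A = 7.67 m².
Net radiated power P_net = εσA(T⁴ − T₀⁴) = 0.966×5.670×10⁻⁸×7.67×(962.1⁴ − 313.4⁴).
T⁴ − T₀⁴ = 8.56803×10¹¹ − 9.64708×10⁹ = 8.47156×10¹¹ K⁴, so P_net = 3.56×10⁵ W.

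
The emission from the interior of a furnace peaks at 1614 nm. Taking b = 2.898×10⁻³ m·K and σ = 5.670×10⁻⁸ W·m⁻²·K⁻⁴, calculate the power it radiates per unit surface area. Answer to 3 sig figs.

Wien's law: T = b/λ_max = 2.898×10⁻³/1.614×10⁻⁶ = 1795.54 K.
Then I = σT⁴ = 5.670×10⁻⁸×(1795.54)⁴ = 5.89×10⁵ W/m².

I ≈ 5.89×10⁵ W/m²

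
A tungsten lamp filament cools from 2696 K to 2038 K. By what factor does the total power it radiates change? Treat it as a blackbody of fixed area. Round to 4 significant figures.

P₂/P₁ ≈ 0.3265

P ∝ T⁴, so P₂/P₁ = (T₂/T₁)⁴ = (2038/2696)⁴ = (0.755935)⁴ = 0.3265.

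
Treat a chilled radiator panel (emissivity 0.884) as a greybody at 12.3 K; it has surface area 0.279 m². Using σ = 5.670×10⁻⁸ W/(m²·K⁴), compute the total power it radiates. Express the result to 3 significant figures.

Area A = 0.279 m².
P = εσAT⁴ = 0.884 × 5.670×10⁻⁸ × 0.279 × (12.3)⁴ = 3.20×10⁻⁴ W.

P ≈ 3.20×10⁻⁴ W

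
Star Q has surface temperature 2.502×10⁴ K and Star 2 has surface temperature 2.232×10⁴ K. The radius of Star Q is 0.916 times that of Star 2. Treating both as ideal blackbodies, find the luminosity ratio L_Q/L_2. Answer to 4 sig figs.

L ∝ R²T⁴, so L_Q/L_2 = (R_Q/R_2)²(T_Q/T_2)⁴ = (0.916)² × (2.502×10⁴/2.232×10⁴)⁴ = 0.839056 × 1.57896 = 1.325.

L_Q/L_2 ≈ 1.325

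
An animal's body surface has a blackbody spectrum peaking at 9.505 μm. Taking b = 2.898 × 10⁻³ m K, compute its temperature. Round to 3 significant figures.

T ≈ 305 K

Wien's law gives T = b/λ_max = (2.898×10⁻³ m·K)/(9.505×10⁻⁶ m) = 305 K.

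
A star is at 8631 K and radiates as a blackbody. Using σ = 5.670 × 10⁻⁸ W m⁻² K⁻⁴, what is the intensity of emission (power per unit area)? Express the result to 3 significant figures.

Stefan–Boltzmann: I = σT⁴ = 5.670×10⁻⁸ × (8631)⁴ = 3.15×10⁸ W/m².

I ≈ 3.15×10⁸ W/m²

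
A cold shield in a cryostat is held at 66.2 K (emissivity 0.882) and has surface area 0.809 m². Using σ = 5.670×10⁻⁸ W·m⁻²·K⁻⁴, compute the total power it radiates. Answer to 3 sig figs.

P ≈ 0.777 W

Area A = 0.809 m².
P = εσAT⁴ = 0.882 × 5.670×10⁻⁸ × 0.809 × (66.2)⁴ = 0.777 W.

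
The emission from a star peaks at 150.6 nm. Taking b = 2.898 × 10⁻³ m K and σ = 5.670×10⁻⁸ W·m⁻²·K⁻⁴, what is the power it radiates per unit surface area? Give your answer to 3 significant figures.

I ≈ 7.77×10⁹ W/m²

Wien's law: T = b/λ_max = 2.898×10⁻³/1.506×10⁻⁷ = 19243.0 K.
Then I = σT⁴ = 5.670×10⁻⁸×(19243.0)⁴ = 7.77×10⁹ W/m².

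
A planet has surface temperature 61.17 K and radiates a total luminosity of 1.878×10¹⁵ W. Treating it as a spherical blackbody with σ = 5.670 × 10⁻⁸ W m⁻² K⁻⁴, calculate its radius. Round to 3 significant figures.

R ≈ 1.37×10⁷ m

L = 4πR²σT⁴ ⇒ R = √(L/(4πσT⁴)).
σT⁴ = 0.793847 W/m², so R = √(1.878×10¹⁵/(4π×0.793847)) = 1.37×10⁷ m.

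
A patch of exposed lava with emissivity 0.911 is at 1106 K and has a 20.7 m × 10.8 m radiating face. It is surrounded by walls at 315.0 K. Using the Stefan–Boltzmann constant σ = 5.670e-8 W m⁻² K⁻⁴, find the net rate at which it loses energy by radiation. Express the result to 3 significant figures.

Net loss ≈ 1.72×10⁷ W

Area A = 20.7 × 10.8 = 223.56 m².
Net radiated power P_net = εσA(T⁴ − T₀⁴) = 0.911×5.670×10⁻⁸×223.56×(1106⁴ − 315.0⁴).
T⁴ − T₀⁴ = 1.49631×10¹² − 9.84560×10⁹ = 1.48646×10¹² K⁴, so P_net = 1.72×10⁷ W.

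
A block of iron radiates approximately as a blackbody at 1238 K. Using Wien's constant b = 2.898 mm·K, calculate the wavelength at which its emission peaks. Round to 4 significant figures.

Wien's displacement law: λ_max = b/T = (2.898×10⁻³ m·K)/(1238 K) = 2.3409×10⁻⁶ m.
That is 2.341 μm, in the infrared range.

λ_max ≈ 2.341 μm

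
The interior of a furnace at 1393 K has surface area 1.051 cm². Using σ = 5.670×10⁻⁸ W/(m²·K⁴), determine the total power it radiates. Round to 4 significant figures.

P ≈ 22.44 W

Area A = 1.051 cm² = 1.051×10⁻⁴ m².
P = σAT⁴ = 5.670×10⁻⁸ × 1.051×10⁻⁴ × (1393)⁴ = 22.44 W.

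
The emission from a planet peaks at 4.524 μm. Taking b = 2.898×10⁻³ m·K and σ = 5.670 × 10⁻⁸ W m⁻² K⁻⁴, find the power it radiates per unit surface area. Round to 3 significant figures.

Wien's law: T = b/λ_max = 2.898×10⁻³/4.524×10⁻⁶ = 640.584 K.
Then I = σT⁴ = 5.670×10⁻⁸×(640.584)⁴ = 9.55×10³ W/m².

I ≈ 9.55×10³ W/m²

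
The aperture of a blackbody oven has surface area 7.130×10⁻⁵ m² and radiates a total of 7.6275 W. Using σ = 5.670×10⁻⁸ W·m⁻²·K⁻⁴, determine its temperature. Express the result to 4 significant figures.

T ≈ 1172 K

Area A = 7.130×10⁻⁵ m².
P = σAT⁴ ⇒ T = (P/(σA))^(1/4) = (7.6275/(5.670×10⁻⁸×7.130×10⁻⁵))^(1/4) = 1172 K.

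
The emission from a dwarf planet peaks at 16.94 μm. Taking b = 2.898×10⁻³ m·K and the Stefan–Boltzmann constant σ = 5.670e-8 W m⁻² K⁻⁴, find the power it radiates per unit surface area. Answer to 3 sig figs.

Wien's law: T = b/λ_max = 2.898×10⁻³/1.694×10⁻⁵ = 171.074 K.
Then I = σT⁴ = 5.670×10⁻⁸×(171.074)⁴ = 48.6 W/m².

I ≈ 48.6 W/m²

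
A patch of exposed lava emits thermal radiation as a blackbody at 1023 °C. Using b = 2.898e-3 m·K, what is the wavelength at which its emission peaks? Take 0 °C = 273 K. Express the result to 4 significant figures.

λ_max ≈ 2236 nm

T = 1023 °C + 273 = 1296 K.
Wien's displacement law: λ_max = b/T = (2.898×10⁻³ m·K)/(1296 K) = 2.2361×10⁻⁶ m.
That is 2236 nm, in the infrared range.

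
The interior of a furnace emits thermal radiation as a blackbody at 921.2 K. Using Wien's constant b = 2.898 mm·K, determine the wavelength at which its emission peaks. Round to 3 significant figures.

Wien's displacement law: λ_max = b/T = (2.898×10⁻³ m·K)/(921.2 K) = 3.146×10⁻⁶ m.
That is 3.15 μm, in the infrared range.

λ_max ≈ 3.15 μm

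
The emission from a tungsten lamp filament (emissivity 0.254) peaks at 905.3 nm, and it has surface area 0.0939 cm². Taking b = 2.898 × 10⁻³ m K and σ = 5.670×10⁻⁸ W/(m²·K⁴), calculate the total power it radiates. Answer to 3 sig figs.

Wien's law: T = b/λ_max = 2.898×10⁻³/9.053×10⁻⁷ = 3201.15 K.
Area A = 0.0939 cm² = 9.39×10⁻⁶ m².
Then P = εσAT⁴ = 0.254×5.670×10⁻⁸×9.39×10⁻⁶×(3201.15)⁴ = 14.2 W.

P ≈ 14.2 W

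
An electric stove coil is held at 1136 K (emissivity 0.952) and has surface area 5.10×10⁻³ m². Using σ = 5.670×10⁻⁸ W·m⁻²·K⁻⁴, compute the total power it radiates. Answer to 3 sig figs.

P ≈ 458 W

Area A = 5.10×10⁻³ m².
P = εσAT⁴ = 0.952 × 5.670×10⁻⁸ × 5.10×10⁻³ × (1136)⁴ = 458 W.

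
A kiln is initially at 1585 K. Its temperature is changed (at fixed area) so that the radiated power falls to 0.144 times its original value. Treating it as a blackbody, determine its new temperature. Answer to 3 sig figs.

P ∝ T⁴, so T₂/T₁ = (P₂/P₁)^(1/4) = (0.144)^(1/4) = 0.616014.
T₂ = 1585 × 0.616014 = 976 K.

T₂ ≈ 976 K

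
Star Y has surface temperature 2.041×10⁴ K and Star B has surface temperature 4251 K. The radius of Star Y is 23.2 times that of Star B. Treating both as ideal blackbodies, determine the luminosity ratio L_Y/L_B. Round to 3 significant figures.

L_Y/L_B ≈ 2.86×10⁵

L ∝ R²T⁴, so L_Y/L_B = (R_Y/R_B)²(T_Y/T_B)⁴ = (23.2)² × (2.041×10⁴/4251)⁴ = 538.24 × 531.383 = 2.86×10⁵.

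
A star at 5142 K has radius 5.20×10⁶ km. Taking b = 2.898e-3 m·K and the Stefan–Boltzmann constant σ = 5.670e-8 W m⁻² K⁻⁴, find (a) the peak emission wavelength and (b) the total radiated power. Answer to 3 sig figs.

λ_max ≈ 564 nm; P ≈ 1.35×10²⁸ W

(a) λ_max = b/T = 2.898×10⁻³/5142 = 5.636×10⁻⁷ m = 564 nm.
Surface area A = 4πR² = 4π(5.20×10⁹ m)² = 3.39795×10²⁰ m².
(b) P = σAT⁴ = 5.670×10⁻⁸×3.39795×10²⁰×(5142)⁴ = 1.35×10²⁸ W.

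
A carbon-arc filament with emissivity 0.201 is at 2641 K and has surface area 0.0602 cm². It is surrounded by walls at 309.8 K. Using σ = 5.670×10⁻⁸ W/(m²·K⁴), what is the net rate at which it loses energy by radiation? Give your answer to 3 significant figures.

Net loss ≈ 3.34 W

Area A = 0.0602 cm² = 6.02×10⁻⁶ m².
Net radiated power P_net = εσA(T⁴ − T₀⁴) = 0.201×5.670×10⁻⁸×6.02×10⁻⁶×(2641⁴ − 309.8⁴).
T⁴ − T₀⁴ = 4.86490×10¹³ − 9.21140×10⁹ = 4.86398×10¹³ K⁴, so P_net = 3.34 W.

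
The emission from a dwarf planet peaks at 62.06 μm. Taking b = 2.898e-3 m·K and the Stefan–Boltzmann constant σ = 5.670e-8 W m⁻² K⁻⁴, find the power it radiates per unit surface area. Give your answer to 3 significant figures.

Wien's law: T = b/λ_max = 2.898×10⁻³/6.206×10⁻⁵ = 46.6967 K.
Then I = σT⁴ = 5.670×10⁻⁸×(46.6967)⁴ = 0.270 W/m².

I ≈ 0.270 W/m²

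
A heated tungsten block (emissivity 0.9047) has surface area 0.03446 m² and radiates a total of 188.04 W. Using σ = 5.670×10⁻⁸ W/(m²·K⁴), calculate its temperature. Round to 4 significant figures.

Area A = 0.03446 m².
P = εσAT⁴ ⇒ T = (P/(εσA))^(1/4) = (188.04/(0.9047×5.670×10⁻⁸×0.03446))^(1/4) = 571.1 K.

T ≈ 571.1 K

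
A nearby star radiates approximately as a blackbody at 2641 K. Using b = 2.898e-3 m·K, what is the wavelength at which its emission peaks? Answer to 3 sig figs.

λ_max ≈ 1.10 μm

Wien's displacement law: λ_max = b/T = (2.898×10⁻³ m·K)/(2641 K) = 1.097×10⁻⁶ m.
That is 1.10 μm, in the infrared range.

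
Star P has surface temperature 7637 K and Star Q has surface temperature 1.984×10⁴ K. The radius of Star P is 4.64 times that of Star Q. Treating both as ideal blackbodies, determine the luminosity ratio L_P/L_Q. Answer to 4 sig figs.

L_P/L_Q ≈ 0.4727

L ∝ R²T⁴, so L_P/L_Q = (R_P/R_Q)²(T_P/T_Q)⁴ = (4.64)² × (7637/1.984×10⁴)⁴ = 21.5296 × 0.0219545 = 0.4727.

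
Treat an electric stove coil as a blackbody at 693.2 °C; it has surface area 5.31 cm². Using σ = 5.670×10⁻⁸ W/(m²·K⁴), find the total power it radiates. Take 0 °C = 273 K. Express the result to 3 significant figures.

T = 693.2 °C + 273 = 966.2 K.
Area A = 5.31 cm² = 5.31×10⁻⁴ m².
P = σAT⁴ = 5.670×10⁻⁸ × 5.31×10⁻⁴ × (966.2)⁴ = 26.2 W.

P ≈ 26.2 W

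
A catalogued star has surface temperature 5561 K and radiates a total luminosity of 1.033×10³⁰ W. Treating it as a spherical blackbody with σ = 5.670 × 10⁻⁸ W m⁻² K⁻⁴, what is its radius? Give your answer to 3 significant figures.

L = 4πR²σT⁴ ⇒ R = √(L/(4πσT⁴)).
σT⁴ = 5.42244×10⁷ W/m², so R = √(1.033×10³⁰/(4π×5.42244×10⁷)) = 3.89×10¹⁰ m.

R ≈ 3.89×10¹⁰ m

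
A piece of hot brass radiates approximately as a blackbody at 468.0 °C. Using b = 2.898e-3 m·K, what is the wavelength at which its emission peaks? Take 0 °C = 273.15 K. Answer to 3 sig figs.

λ_max ≈ 3.91 μm

T = 468.0 °C + 273.15 = 741.15 K.
Wien's displacement law: λ_max = b/T = (2.898×10⁻³ m·K)/(741.15 K) = 3.910×10⁻⁶ m.
That is 3.91 μm, in the infrared range.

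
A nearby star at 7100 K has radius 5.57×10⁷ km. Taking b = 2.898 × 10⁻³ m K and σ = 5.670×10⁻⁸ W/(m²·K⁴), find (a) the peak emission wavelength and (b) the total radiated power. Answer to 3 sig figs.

(a) λ_max = b/T = 2.898×10⁻³/7100 = 4.082×10⁻⁷ m = 0.408 μm.
Surface area A = 4πR² = 4π(5.57×10¹⁰ m)² = 3.89870×10²² m².
(b) P = σAT⁴ = 5.670×10⁻⁸×3.89870×10²²×(7100)⁴ = 5.62×10³⁰ W.

λ_max ≈ 0.408 μm; P ≈ 5.62×10³⁰ W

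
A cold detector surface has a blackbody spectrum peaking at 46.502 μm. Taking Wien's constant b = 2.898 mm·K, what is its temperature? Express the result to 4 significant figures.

T ≈ 62.32 K

Wien's law gives T = b/λ_max = (2.898×10⁻³ m·K)/(4.6502×10⁻⁵ m) = 62.32 K.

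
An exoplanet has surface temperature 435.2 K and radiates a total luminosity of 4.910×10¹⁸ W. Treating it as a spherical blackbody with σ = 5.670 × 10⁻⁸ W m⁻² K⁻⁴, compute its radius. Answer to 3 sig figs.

R ≈ 1.39×10⁷ m

L = 4πR²σT⁴ ⇒ R = √(L/(4πσT⁴)).
σT⁴ = 2033.94 W/m², so R = √(4.910×10¹⁸/(4π×2033.94)) = 1.39×10⁷ m.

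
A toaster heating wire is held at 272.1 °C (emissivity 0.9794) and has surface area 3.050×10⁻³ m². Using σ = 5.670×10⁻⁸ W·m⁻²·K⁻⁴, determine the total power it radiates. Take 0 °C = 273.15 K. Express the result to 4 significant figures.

P ≈ 14.97 W

T = 272.1 °C + 273.15 = 545.25 K.
Area A = 3.050×10⁻³ m².
P = εσAT⁴ = 0.9794 × 5.670×10⁻⁸ × 3.050×10⁻³ × (545.25)⁴ = 14.97 W.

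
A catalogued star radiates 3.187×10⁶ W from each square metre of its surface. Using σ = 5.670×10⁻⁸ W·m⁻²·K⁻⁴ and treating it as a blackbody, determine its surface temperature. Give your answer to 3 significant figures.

T ≈ 2.74×10³ K

I = σT⁴, so T = (I/σ)^(1/4) = (3.187×10⁶/(5.670×10⁻⁸))^(1/4) = 2.74×10³ K.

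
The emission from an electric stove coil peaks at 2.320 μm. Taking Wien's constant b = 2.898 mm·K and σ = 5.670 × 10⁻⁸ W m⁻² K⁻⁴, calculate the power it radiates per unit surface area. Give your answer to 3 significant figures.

I ≈ 1.38×10⁵ W/m²

Wien's law: T = b/λ_max = 2.898×10⁻³/2.320×10⁻⁶ = 1249.14 K.
Then I = σT⁴ = 5.670×10⁻⁸×(1249.14)⁴ = 1.38×10⁵ W/m².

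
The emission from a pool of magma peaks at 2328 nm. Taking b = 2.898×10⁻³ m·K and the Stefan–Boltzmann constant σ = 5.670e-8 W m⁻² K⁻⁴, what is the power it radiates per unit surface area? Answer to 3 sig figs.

I ≈ 1.36×10⁵ W/m²

Wien's law: T = b/λ_max = 2.898×10⁻³/2.328×10⁻⁶ = 1244.85 K.
Then I = σT⁴ = 5.670×10⁻⁸×(1244.85)⁴ = 1.36×10⁵ W/m².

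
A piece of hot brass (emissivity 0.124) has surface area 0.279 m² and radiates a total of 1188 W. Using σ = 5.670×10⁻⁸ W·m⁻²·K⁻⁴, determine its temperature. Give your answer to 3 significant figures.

T ≈ 882 K

Area A = 0.279 m².
P = εσAT⁴ ⇒ T = (P/(εσA))^(1/4) = (1188/(0.124×5.670×10⁻⁸×0.279))^(1/4) = 882 K.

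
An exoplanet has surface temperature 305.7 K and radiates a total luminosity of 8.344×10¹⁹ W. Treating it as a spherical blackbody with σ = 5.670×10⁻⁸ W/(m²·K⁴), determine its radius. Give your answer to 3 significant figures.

R ≈ 1.16×10⁸ m

L = 4πR²σT⁴ ⇒ R = √(L/(4πσT⁴)).
σT⁴ = 495.182 W/m², so R = √(8.344×10¹⁹/(4π×495.182)) = 1.16×10⁸ m.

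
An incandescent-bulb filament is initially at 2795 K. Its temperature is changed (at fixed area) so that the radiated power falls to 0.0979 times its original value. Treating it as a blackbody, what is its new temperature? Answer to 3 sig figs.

P ∝ T⁴, so T₂/T₁ = (P₂/P₁)^(1/4) = (0.0979)^(1/4) = 0.559365.
T₂ = 2795 × 0.559365 = 1.56×10³ K.

T₂ ≈ 1.56×10³ K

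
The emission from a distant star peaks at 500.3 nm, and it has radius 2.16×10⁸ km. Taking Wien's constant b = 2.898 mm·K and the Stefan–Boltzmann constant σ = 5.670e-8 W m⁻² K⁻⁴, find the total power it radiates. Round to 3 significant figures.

P ≈ 3.74×10³¹ W

Wien's law: T = b/λ_max = 2.898×10⁻³/5.003×10⁻⁷ = 5792.52 K.
Surface area A = 4πR² = 4π(2.16×10¹¹ m)² = 5.86297×10²³ m².
Then P = σAT⁴ = 5.670×10⁻⁸×5.86297×10²³×(5792.52)⁴ = 3.74×10³¹ W.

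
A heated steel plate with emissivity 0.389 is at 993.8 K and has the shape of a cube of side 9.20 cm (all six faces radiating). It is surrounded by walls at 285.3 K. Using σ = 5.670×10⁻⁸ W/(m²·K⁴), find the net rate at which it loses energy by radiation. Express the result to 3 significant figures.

Net loss ≈ 1.09×10³ W

Area A = 6s² = 6×(0.0920 m)² = 0.050784 m².
Net radiated power P_net = εσA(T⁴ − T₀⁴) = 0.389×5.670×10⁻⁸×0.050784×(993.8⁴ − 285.3⁴).
T⁴ − T₀⁴ = 9.75430×10¹¹ − 6.62532×10⁹ = 9.68805×10¹¹ K⁴, so P_net = 1.09×10³ W.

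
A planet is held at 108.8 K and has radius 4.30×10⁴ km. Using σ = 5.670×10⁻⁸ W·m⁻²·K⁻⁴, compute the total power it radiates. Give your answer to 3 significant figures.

P ≈ 1.85×10¹⁷ W

Surface area A = 4πR² = 4π(4.30×10⁷ m)² = 2.32352×10¹⁶ m².
P = σAT⁴ = 5.670×10⁻⁸ × 2.32352×10¹⁶ × (108.8)⁴ = 1.85×10¹⁷ W.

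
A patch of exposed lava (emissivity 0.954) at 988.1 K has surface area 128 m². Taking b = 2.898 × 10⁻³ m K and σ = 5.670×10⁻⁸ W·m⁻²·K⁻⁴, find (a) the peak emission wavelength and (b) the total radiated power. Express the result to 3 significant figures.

λ_max ≈ 2.93×10³ nm; P ≈ 6.60×10⁶ W

(a) λ_max = b/T = 2.898×10⁻³/988.1 = 2.933×10⁻⁶ m = 2.93×10³ nm.
Area A = 128 m².
(b) P = εσAT⁴ = 0.954×5.670×10⁻⁸×128×(988.1)⁴ = 6.60×10⁶ W.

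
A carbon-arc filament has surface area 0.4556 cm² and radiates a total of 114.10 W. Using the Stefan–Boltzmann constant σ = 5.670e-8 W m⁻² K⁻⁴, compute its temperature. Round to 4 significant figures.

T ≈ 2578 K

Area A = 0.4556 cm² = 4.556×10⁻⁵ m².
P = σAT⁴ ⇒ T = (P/(σA))^(1/4) = (114.10/(5.670×10⁻⁸×4.556×10⁻⁵))^(1/4) = 2578 K.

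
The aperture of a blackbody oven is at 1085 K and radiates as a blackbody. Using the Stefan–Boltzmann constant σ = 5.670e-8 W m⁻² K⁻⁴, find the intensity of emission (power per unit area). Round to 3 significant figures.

Stefan–Boltzmann: I = σT⁴ = 5.670×10⁻⁸ × (1085)⁴ = 7.86×10⁴ W/m².

I ≈ 7.86×10⁴ W/m²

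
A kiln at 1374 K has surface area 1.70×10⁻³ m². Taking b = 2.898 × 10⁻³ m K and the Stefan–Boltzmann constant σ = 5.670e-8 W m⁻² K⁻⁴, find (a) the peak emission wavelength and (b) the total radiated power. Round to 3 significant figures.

λ_max ≈ 2.11 μm; P ≈ 344 W

(a) λ_max = b/T = 2.898×10⁻³/1374 = 2.109×10⁻⁶ m = 2.11 μm.
Area A = 1.70×10⁻³ m².
(b) P = σAT⁴ = 5.670×10⁻⁸×1.70×10⁻³×(1374)⁴ = 344 W.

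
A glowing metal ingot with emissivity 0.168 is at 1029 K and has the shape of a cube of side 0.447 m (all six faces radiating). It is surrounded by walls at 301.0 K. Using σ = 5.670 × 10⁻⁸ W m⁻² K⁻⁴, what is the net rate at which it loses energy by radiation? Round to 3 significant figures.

Area A = 6s² = 6×(0.447 m)² = 1.19885 m².
Net radiated power P_net = εσA(T⁴ − T₀⁴) = 0.168×5.670×10⁻⁸×1.19885×(1029⁴ − 301.0⁴).
T⁴ − T₀⁴ = 1.12114×10¹² − 8.20854×10⁹ = 1.11293×10¹² K⁴, so P_net = 1.27×10⁴ W.

Net loss ≈ 1.27×10⁴ W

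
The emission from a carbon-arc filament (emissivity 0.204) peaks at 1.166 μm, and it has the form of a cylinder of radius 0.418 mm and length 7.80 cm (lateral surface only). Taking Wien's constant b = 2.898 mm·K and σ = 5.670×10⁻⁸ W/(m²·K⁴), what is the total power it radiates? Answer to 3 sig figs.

P ≈ 90.4 W

Wien's law: T = b/λ_max = 2.898×10⁻³/1.166×10⁻⁶ = 2485.42 K.
Lateral area A = 2πrL = 2π×4.18×10⁻⁴×0.0780 = 2.04857×10⁻⁴ m².
Then P = εσAT⁴ = 0.204×5.670×10⁻⁸×2.04857×10⁻⁴×(2485.42)⁴ = 90.4 W.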